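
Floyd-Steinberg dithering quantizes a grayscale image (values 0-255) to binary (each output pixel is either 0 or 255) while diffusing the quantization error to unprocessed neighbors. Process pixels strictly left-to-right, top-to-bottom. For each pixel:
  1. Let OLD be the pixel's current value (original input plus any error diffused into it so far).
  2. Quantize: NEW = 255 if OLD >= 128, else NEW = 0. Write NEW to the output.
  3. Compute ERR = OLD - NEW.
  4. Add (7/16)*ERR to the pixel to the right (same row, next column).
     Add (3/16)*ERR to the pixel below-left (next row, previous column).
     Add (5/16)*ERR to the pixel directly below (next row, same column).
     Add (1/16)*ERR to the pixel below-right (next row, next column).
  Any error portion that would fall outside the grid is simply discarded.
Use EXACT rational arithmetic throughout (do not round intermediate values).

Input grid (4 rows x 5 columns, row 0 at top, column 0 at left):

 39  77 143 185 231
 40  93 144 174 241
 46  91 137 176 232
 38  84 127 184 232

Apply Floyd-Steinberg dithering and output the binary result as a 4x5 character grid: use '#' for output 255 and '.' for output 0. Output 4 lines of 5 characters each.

Answer: ..###
.#.##
..#.#
.#.##

Derivation:
(0,0): OLD=39 → NEW=0, ERR=39
(0,1): OLD=1505/16 → NEW=0, ERR=1505/16
(0,2): OLD=47143/256 → NEW=255, ERR=-18137/256
(0,3): OLD=630801/4096 → NEW=255, ERR=-413679/4096
(0,4): OLD=12243063/65536 → NEW=255, ERR=-4468617/65536
(1,0): OLD=17875/256 → NEW=0, ERR=17875/256
(1,1): OLD=291013/2048 → NEW=255, ERR=-231227/2048
(1,2): OLD=3893289/65536 → NEW=0, ERR=3893289/65536
(1,3): OLD=39640501/262144 → NEW=255, ERR=-27206219/262144
(1,4): OLD=704535935/4194304 → NEW=255, ERR=-365011585/4194304
(2,0): OLD=1528647/32768 → NEW=0, ERR=1528647/32768
(2,1): OLD=96081021/1048576 → NEW=0, ERR=96081021/1048576
(2,2): OLD=2837646007/16777216 → NEW=255, ERR=-1440544073/16777216
(2,3): OLD=25071384629/268435456 → NEW=0, ERR=25071384629/268435456
(2,4): OLD=1027269229619/4294967296 → NEW=255, ERR=-67947430861/4294967296
(3,0): OLD=1170360791/16777216 → NEW=0, ERR=1170360791/16777216
(3,1): OLD=17444310283/134217728 → NEW=255, ERR=-16781210357/134217728
(3,2): OLD=295091271017/4294967296 → NEW=0, ERR=295091271017/4294967296
(3,3): OLD=2017888976449/8589934592 → NEW=255, ERR=-172544344511/8589934592
(3,4): OLD=30800836793445/137438953472 → NEW=255, ERR=-4246096341915/137438953472
Row 0: ..###
Row 1: .#.##
Row 2: ..#.#
Row 3: .#.##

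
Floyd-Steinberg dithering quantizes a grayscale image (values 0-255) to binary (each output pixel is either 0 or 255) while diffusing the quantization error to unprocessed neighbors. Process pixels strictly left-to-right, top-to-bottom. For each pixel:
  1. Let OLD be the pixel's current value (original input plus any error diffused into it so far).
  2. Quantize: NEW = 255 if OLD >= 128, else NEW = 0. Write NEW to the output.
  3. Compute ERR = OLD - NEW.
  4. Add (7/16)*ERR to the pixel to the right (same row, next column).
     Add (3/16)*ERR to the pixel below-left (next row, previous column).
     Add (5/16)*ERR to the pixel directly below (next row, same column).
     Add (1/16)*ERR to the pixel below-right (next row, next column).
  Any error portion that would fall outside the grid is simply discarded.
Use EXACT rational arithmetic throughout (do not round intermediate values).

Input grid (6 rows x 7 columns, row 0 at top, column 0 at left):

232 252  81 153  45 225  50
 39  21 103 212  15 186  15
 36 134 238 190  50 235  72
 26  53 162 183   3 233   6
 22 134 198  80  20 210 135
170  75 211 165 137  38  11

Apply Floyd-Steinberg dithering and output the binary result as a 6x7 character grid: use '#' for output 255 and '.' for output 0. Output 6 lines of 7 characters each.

(0,0): OLD=232 → NEW=255, ERR=-23
(0,1): OLD=3871/16 → NEW=255, ERR=-209/16
(0,2): OLD=19273/256 → NEW=0, ERR=19273/256
(0,3): OLD=761599/4096 → NEW=255, ERR=-282881/4096
(0,4): OLD=968953/65536 → NEW=0, ERR=968953/65536
(0,5): OLD=242712271/1048576 → NEW=255, ERR=-24674609/1048576
(0,6): OLD=666138537/16777216 → NEW=0, ERR=666138537/16777216
(1,0): OLD=7517/256 → NEW=0, ERR=7517/256
(1,1): OLD=86923/2048 → NEW=0, ERR=86923/2048
(1,2): OLD=8606823/65536 → NEW=255, ERR=-8104857/65536
(1,3): OLD=37693595/262144 → NEW=255, ERR=-29153125/262144
(1,4): OLD=-633554383/16777216 → NEW=0, ERR=-633554383/16777216
(1,5): OLD=22883306497/134217728 → NEW=255, ERR=-11342214143/134217728
(1,6): OLD=-23696052753/2147483648 → NEW=0, ERR=-23696052753/2147483648
(2,0): OLD=1741097/32768 → NEW=0, ERR=1741097/32768
(2,1): OLD=156402003/1048576 → NEW=255, ERR=-110984877/1048576
(2,2): OLD=2262361785/16777216 → NEW=255, ERR=-2015828295/16777216
(2,3): OLD=11793716017/134217728 → NEW=0, ERR=11793716017/134217728
(2,4): OLD=57817488385/1073741824 → NEW=0, ERR=57817488385/1073741824
(2,5): OLD=7824423103147/34359738368 → NEW=255, ERR=-937310180693/34359738368
(2,6): OLD=28221956294237/549755813888 → NEW=0, ERR=28221956294237/549755813888
(3,0): OLD=381828505/16777216 → NEW=0, ERR=381828505/16777216
(3,1): OLD=1432522661/134217728 → NEW=0, ERR=1432522661/134217728
(3,2): OLD=149230980799/1073741824 → NEW=255, ERR=-124573184321/1073741824
(3,3): OLD=697022966345/4294967296 → NEW=255, ERR=-398193694135/4294967296
(3,4): OLD=-11191520530023/549755813888 → NEW=0, ERR=-11191520530023/549755813888
(3,5): OLD=1005216319472347/4398046511104 → NEW=255, ERR=-116285540859173/4398046511104
(3,6): OLD=617116227692549/70368744177664 → NEW=0, ERR=617116227692549/70368744177664
(4,0): OLD=66815348439/2147483648 → NEW=0, ERR=66815348439/2147483648
(4,1): OLD=4487949135979/34359738368 → NEW=255, ERR=-4273784147861/34359738368
(4,2): OLD=49813529765413/549755813888 → NEW=0, ERR=49813529765413/549755813888
(4,3): OLD=350091076962855/4398046511104 → NEW=0, ERR=350091076962855/4398046511104
(4,4): OLD=1326872317860293/35184372088832 → NEW=0, ERR=1326872317860293/35184372088832
(4,5): OLD=246131183673496005/1125899906842624 → NEW=255, ERR=-40973292571373115/1125899906842624
(4,6): OLD=2164730950535911667/18014398509481984 → NEW=0, ERR=2164730950535911667/18014398509481984
(5,0): OLD=85982363792497/549755813888 → NEW=255, ERR=-54205368748943/549755813888
(5,1): OLD=52455991045371/4398046511104 → NEW=0, ERR=52455991045371/4398046511104
(5,2): OLD=8855383504691789/35184372088832 → NEW=255, ERR=-116631377960371/35184372088832
(5,3): OLD=56621324302937697/281474976710656 → NEW=255, ERR=-15154794758279583/281474976710656
(5,4): OLD=2222641351413221899/18014398509481984 → NEW=0, ERR=2222641351413221899/18014398509481984
(5,5): OLD=15203465913149977691/144115188075855872 → NEW=0, ERR=15203465913149977691/144115188075855872
(5,6): OLD=213133191065701185269/2305843009213693952 → NEW=0, ERR=213133191065701185269/2305843009213693952
Row 0: ##.#.#.
Row 1: ..##.#.
Row 2: .##..#.
Row 3: ..##.#.
Row 4: .#...#.
Row 5: #.##...

Answer: ##.#.#.
..##.#.
.##..#.
..##.#.
.#...#.
#.##...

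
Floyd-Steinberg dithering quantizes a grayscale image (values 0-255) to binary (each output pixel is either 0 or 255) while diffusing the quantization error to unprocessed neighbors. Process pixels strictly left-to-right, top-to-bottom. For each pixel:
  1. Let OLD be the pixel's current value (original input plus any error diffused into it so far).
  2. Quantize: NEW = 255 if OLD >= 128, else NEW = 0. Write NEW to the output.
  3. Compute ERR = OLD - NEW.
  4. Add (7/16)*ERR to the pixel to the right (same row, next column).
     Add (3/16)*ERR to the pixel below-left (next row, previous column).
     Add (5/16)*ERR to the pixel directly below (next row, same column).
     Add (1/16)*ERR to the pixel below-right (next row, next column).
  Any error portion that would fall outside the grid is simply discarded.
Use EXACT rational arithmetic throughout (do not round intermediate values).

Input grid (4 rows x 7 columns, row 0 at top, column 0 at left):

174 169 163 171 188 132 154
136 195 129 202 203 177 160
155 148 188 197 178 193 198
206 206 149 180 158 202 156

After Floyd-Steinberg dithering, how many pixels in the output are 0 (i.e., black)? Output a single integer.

Answer: 9

Derivation:
(0,0): OLD=174 → NEW=255, ERR=-81
(0,1): OLD=2137/16 → NEW=255, ERR=-1943/16
(0,2): OLD=28127/256 → NEW=0, ERR=28127/256
(0,3): OLD=897305/4096 → NEW=255, ERR=-147175/4096
(0,4): OLD=11290543/65536 → NEW=255, ERR=-5421137/65536
(0,5): OLD=100464073/1048576 → NEW=0, ERR=100464073/1048576
(0,6): OLD=3286939775/16777216 → NEW=255, ERR=-991250305/16777216
(1,0): OLD=22507/256 → NEW=0, ERR=22507/256
(1,1): OLD=432237/2048 → NEW=255, ERR=-90003/2048
(1,2): OLD=8505329/65536 → NEW=255, ERR=-8206351/65536
(1,3): OLD=33382749/262144 → NEW=0, ERR=33382749/262144
(1,4): OLD=4170516279/16777216 → NEW=255, ERR=-107673801/16777216
(1,5): OLD=25217461479/134217728 → NEW=255, ERR=-9008059161/134217728
(1,6): OLD=253750358697/2147483648 → NEW=0, ERR=253750358697/2147483648
(2,0): OLD=5709311/32768 → NEW=255, ERR=-2646529/32768
(2,1): OLD=84880101/1048576 → NEW=0, ERR=84880101/1048576
(2,2): OLD=3446280687/16777216 → NEW=255, ERR=-831909393/16777216
(2,3): OLD=27658525751/134217728 → NEW=255, ERR=-6566994889/134217728
(2,4): OLD=161021981543/1073741824 → NEW=255, ERR=-112782183577/1073741824
(2,5): OLD=5079303031629/34359738368 → NEW=255, ERR=-3682430252211/34359738368
(2,6): OLD=101068604934891/549755813888 → NEW=255, ERR=-39119127606549/549755813888
(3,0): OLD=3287302159/16777216 → NEW=255, ERR=-990887921/16777216
(3,1): OLD=25650572771/134217728 → NEW=255, ERR=-8574947869/134217728
(3,2): OLD=108918860505/1073741824 → NEW=0, ERR=108918860505/1073741824
(3,3): OLD=800134982303/4294967296 → NEW=255, ERR=-295081678177/4294967296
(3,4): OLD=39563253795855/549755813888 → NEW=0, ERR=39563253795855/549755813888
(3,5): OLD=792028643034525/4398046511104 → NEW=255, ERR=-329473217296995/4398046511104
(3,6): OLD=6635095394091651/70368744177664 → NEW=0, ERR=6635095394091651/70368744177664
Output grid:
  Row 0: ##.##.#  (2 black, running=2)
  Row 1: .##.##.  (3 black, running=5)
  Row 2: #.#####  (1 black, running=6)
  Row 3: ##.#.#.  (3 black, running=9)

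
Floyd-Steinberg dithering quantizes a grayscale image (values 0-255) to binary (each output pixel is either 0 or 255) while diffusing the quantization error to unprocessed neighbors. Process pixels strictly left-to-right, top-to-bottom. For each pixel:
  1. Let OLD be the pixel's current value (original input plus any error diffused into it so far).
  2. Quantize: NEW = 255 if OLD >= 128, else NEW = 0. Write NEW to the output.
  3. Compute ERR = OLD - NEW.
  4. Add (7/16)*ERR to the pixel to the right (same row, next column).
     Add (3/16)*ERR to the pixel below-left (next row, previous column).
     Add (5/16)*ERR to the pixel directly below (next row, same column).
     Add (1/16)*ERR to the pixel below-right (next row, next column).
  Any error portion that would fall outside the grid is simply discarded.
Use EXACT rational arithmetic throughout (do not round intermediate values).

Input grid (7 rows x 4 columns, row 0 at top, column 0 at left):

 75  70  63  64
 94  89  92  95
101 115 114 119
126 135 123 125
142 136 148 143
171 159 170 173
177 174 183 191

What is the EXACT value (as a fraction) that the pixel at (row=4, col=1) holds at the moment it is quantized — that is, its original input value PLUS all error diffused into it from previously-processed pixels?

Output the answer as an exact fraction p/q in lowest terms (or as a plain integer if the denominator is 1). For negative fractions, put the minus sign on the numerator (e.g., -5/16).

Answer: 6364829826285/34359738368

Derivation:
(0,0): OLD=75 → NEW=0, ERR=75
(0,1): OLD=1645/16 → NEW=0, ERR=1645/16
(0,2): OLD=27643/256 → NEW=0, ERR=27643/256
(0,3): OLD=455645/4096 → NEW=0, ERR=455645/4096
(1,0): OLD=34999/256 → NEW=255, ERR=-30281/256
(1,1): OLD=193153/2048 → NEW=0, ERR=193153/2048
(1,2): OLD=12732949/65536 → NEW=255, ERR=-3978731/65536
(1,3): OLD=115291811/1048576 → NEW=0, ERR=115291811/1048576
(2,0): OLD=2677787/32768 → NEW=0, ERR=2677787/32768
(2,1): OLD=169291609/1048576 → NEW=255, ERR=-98095271/1048576
(2,2): OLD=169050877/2097152 → NEW=0, ERR=169050877/2097152
(2,3): OLD=6201932265/33554432 → NEW=255, ERR=-2354447895/33554432
(3,0): OLD=2248089323/16777216 → NEW=255, ERR=-2030100757/16777216
(3,1): OLD=19608707573/268435456 → NEW=0, ERR=19608707573/268435456
(3,2): OLD=692115352843/4294967296 → NEW=255, ERR=-403101307637/4294967296
(3,3): OLD=4607594981837/68719476736 → NEW=0, ERR=4607594981837/68719476736
(4,0): OLD=506303418191/4294967296 → NEW=0, ERR=506303418191/4294967296
(4,1): OLD=6364829826285/34359738368 → NEW=255, ERR=-2396903457555/34359738368
Target (4,1): original=136, with diffused error = 6364829826285/34359738368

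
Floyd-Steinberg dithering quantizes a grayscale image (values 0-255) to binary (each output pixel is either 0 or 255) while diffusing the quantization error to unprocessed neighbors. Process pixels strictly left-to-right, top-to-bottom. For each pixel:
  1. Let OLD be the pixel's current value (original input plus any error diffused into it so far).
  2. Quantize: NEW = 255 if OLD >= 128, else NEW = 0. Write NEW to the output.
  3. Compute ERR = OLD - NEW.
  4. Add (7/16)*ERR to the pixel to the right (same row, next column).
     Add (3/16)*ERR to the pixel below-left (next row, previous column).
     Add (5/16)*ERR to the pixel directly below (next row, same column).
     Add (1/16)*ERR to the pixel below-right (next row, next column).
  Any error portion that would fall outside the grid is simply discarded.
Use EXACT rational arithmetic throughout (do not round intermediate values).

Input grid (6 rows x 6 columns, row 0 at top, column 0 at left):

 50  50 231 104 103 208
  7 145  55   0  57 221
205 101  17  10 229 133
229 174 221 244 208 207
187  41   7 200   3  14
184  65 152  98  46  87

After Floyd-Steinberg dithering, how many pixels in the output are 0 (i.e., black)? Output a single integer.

(0,0): OLD=50 → NEW=0, ERR=50
(0,1): OLD=575/8 → NEW=0, ERR=575/8
(0,2): OLD=33593/128 → NEW=255, ERR=953/128
(0,3): OLD=219663/2048 → NEW=0, ERR=219663/2048
(0,4): OLD=4912745/32768 → NEW=255, ERR=-3443095/32768
(0,5): OLD=84950239/524288 → NEW=255, ERR=-48743201/524288
(1,0): OLD=4621/128 → NEW=0, ERR=4621/128
(1,1): OLD=192283/1024 → NEW=255, ERR=-68837/1024
(1,2): OLD=1720951/32768 → NEW=0, ERR=1720951/32768
(1,3): OLD=4883595/131072 → NEW=0, ERR=4883595/131072
(1,4): OLD=249447841/8388608 → NEW=0, ERR=249447841/8388608
(1,5): OLD=26627364375/134217728 → NEW=255, ERR=-7598156265/134217728
(2,0): OLD=3337049/16384 → NEW=255, ERR=-840871/16384
(2,1): OLD=36512803/524288 → NEW=0, ERR=36512803/524288
(2,2): OLD=559230633/8388608 → NEW=0, ERR=559230633/8388608
(2,3): OLD=4004224545/67108864 → NEW=0, ERR=4004224545/67108864
(2,4): OLD=549995058787/2147483648 → NEW=255, ERR=2386728547/2147483648
(2,5): OLD=4042558448869/34359738368 → NEW=0, ERR=4042558448869/34359738368
(3,0): OLD=1895990281/8388608 → NEW=255, ERR=-243104759/8388608
(3,1): OLD=12910170773/67108864 → NEW=255, ERR=-4202589547/67108864
(3,2): OLD=123467177007/536870912 → NEW=255, ERR=-13434905553/536870912
(3,3): OLD=8798597961197/34359738368 → NEW=255, ERR=36864677357/34359738368
(3,4): OLD=64488019313805/274877906944 → NEW=255, ERR=-5605846956915/274877906944
(3,5): OLD=1033162538308899/4398046511104 → NEW=255, ERR=-88339322022621/4398046511104
(4,0): OLD=178457762087/1073741824 → NEW=255, ERR=-95346403033/1073741824
(4,1): OLD=-410984190917/17179869184 → NEW=0, ERR=-410984190917/17179869184
(4,2): OLD=-8245789568575/549755813888 → NEW=0, ERR=-8245789568575/549755813888
(4,3): OLD=1657054826622373/8796093022208 → NEW=255, ERR=-585948894040667/8796093022208
(4,4): OLD=-5096963881057419/140737488355328 → NEW=0, ERR=-5096963881057419/140737488355328
(4,5): OLD=-21158034941368301/2251799813685248 → NEW=0, ERR=-21158034941368301/2251799813685248
(5,0): OLD=41716870062305/274877906944 → NEW=255, ERR=-28376996208415/274877906944
(5,1): OLD=35155901920369/8796093022208 → NEW=0, ERR=35155901920369/8796093022208
(5,2): OLD=9505127895047467/70368744177664 → NEW=255, ERR=-8438901870256853/70368744177664
(5,3): OLD=38254030261577545/2251799813685248 → NEW=0, ERR=38254030261577545/2251799813685248
(5,4): OLD=162983592815034521/4503599627370496 → NEW=0, ERR=162983592815034521/4503599627370496
(5,5): OLD=7035212637397451661/72057594037927936 → NEW=0, ERR=7035212637397451661/72057594037927936
Output grid:
  Row 0: ..#.##  (3 black, running=3)
  Row 1: .#...#  (4 black, running=7)
  Row 2: #...#.  (4 black, running=11)
  Row 3: ######  (0 black, running=11)
  Row 4: #..#..  (4 black, running=15)
  Row 5: #.#...  (4 black, running=19)

Answer: 19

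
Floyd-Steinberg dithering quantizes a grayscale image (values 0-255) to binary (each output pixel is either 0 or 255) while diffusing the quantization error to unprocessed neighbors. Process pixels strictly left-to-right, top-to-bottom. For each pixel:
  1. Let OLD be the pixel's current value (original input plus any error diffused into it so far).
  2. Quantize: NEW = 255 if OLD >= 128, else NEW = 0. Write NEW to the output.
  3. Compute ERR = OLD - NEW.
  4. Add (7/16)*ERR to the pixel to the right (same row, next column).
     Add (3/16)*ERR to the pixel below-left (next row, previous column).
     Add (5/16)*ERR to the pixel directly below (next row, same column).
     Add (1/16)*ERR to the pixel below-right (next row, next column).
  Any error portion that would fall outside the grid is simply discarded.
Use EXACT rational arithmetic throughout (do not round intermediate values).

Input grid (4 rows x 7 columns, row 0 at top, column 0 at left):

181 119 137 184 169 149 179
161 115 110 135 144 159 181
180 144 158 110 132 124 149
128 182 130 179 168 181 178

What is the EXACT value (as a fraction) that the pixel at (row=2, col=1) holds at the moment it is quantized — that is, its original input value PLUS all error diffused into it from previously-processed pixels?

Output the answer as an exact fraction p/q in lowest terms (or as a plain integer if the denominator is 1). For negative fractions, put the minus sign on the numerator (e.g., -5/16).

Answer: 74248833/524288

Derivation:
(0,0): OLD=181 → NEW=255, ERR=-74
(0,1): OLD=693/8 → NEW=0, ERR=693/8
(0,2): OLD=22387/128 → NEW=255, ERR=-10253/128
(0,3): OLD=305061/2048 → NEW=255, ERR=-217179/2048
(0,4): OLD=4017539/32768 → NEW=0, ERR=4017539/32768
(0,5): OLD=106241685/524288 → NEW=255, ERR=-27451755/524288
(0,6): OLD=1309398547/8388608 → NEW=255, ERR=-829696493/8388608
(1,0): OLD=19727/128 → NEW=255, ERR=-12913/128
(1,1): OLD=80169/1024 → NEW=0, ERR=80169/1024
(1,2): OLD=3432477/32768 → NEW=0, ERR=3432477/32768
(1,3): OLD=21714937/131072 → NEW=255, ERR=-11708423/131072
(1,4): OLD=1063573739/8388608 → NEW=0, ERR=1063573739/8388608
(1,5): OLD=12564447515/67108864 → NEW=255, ERR=-4548312805/67108864
(1,6): OLD=125807396149/1073741824 → NEW=0, ERR=125807396149/1073741824
(2,0): OLD=2673107/16384 → NEW=255, ERR=-1504813/16384
(2,1): OLD=74248833/524288 → NEW=255, ERR=-59444607/524288
Target (2,1): original=144, with diffused error = 74248833/524288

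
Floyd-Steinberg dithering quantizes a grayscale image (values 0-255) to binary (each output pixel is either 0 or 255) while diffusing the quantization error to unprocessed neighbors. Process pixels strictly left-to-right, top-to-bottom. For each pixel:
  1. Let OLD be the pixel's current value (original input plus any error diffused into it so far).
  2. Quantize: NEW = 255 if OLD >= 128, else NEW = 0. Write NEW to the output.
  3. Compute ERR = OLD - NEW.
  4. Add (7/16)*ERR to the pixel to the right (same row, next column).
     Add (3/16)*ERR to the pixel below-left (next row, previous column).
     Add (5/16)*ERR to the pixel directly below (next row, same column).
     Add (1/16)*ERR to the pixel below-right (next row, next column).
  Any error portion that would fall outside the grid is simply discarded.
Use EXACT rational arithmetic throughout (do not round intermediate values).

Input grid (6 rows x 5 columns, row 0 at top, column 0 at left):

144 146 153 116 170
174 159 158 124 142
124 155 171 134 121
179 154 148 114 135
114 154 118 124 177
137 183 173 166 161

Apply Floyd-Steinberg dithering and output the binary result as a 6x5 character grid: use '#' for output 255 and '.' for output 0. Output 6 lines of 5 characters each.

(0,0): OLD=144 → NEW=255, ERR=-111
(0,1): OLD=1559/16 → NEW=0, ERR=1559/16
(0,2): OLD=50081/256 → NEW=255, ERR=-15199/256
(0,3): OLD=368743/4096 → NEW=0, ERR=368743/4096
(0,4): OLD=13722321/65536 → NEW=255, ERR=-2989359/65536
(1,0): OLD=40341/256 → NEW=255, ERR=-24939/256
(1,1): OLD=263699/2048 → NEW=255, ERR=-258541/2048
(1,2): OLD=7024527/65536 → NEW=0, ERR=7024527/65536
(1,3): OLD=48958883/262144 → NEW=255, ERR=-17887837/262144
(1,4): OLD=434188681/4194304 → NEW=0, ERR=434188681/4194304
(2,0): OLD=2290049/32768 → NEW=0, ERR=2290049/32768
(2,1): OLD=167912603/1048576 → NEW=255, ERR=-99474277/1048576
(2,2): OLD=2387519121/16777216 → NEW=255, ERR=-1890670959/16777216
(2,3): OLD=24020089635/268435456 → NEW=0, ERR=24020089635/268435456
(2,4): OLD=808454903093/4294967296 → NEW=255, ERR=-286761757387/4294967296
(3,0): OLD=3071106673/16777216 → NEW=255, ERR=-1207083407/16777216
(3,1): OLD=10216013213/134217728 → NEW=0, ERR=10216013213/134217728
(3,2): OLD=674020522063/4294967296 → NEW=255, ERR=-421196138417/4294967296
(3,3): OLD=682869689015/8589934592 → NEW=0, ERR=682869689015/8589934592
(3,4): OLD=21235371836275/137438953472 → NEW=255, ERR=-13811561299085/137438953472
(4,0): OLD=227177839231/2147483648 → NEW=0, ERR=227177839231/2147483648
(4,1): OLD=13825249513215/68719476736 → NEW=255, ERR=-3698217054465/68719476736
(4,2): OLD=91778632924369/1099511627776 → NEW=0, ERR=91778632924369/1099511627776
(4,3): OLD=2821614418334975/17592186044416 → NEW=255, ERR=-1664393022991105/17592186044416
(4,4): OLD=30729437608536697/281474976710656 → NEW=0, ERR=30729437608536697/281474976710656
(5,0): OLD=175886896118877/1099511627776 → NEW=255, ERR=-104488568964003/1099511627776
(5,1): OLD=1291871825741143/8796093022208 → NEW=255, ERR=-951131894921897/8796093022208
(5,2): OLD=36781692441070095/281474976710656 → NEW=255, ERR=-34994426620147185/281474976710656
(5,3): OLD=121292188204358049/1125899906842624 → NEW=0, ERR=121292188204358049/1125899906842624
(5,4): OLD=4257431076156408987/18014398509481984 → NEW=255, ERR=-336240543761496933/18014398509481984
Row 0: #.#.#
Row 1: ##.#.
Row 2: .##.#
Row 3: #.#.#
Row 4: .#.#.
Row 5: ###.#

Answer: #.#.#
##.#.
.##.#
#.#.#
.#.#.
###.#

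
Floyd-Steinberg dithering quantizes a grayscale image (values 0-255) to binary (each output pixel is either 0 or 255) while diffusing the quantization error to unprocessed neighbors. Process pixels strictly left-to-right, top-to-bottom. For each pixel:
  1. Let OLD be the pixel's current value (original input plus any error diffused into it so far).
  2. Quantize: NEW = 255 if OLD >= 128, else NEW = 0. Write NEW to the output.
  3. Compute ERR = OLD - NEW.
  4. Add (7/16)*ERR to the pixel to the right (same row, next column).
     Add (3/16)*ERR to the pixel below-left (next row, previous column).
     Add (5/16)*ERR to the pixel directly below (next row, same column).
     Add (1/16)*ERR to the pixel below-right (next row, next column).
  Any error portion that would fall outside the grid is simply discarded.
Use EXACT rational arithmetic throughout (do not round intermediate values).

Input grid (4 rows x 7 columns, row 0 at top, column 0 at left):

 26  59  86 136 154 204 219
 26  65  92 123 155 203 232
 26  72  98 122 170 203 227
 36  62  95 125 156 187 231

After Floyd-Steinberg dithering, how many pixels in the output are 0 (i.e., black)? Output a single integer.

(0,0): OLD=26 → NEW=0, ERR=26
(0,1): OLD=563/8 → NEW=0, ERR=563/8
(0,2): OLD=14949/128 → NEW=0, ERR=14949/128
(0,3): OLD=383171/2048 → NEW=255, ERR=-139069/2048
(0,4): OLD=4072789/32768 → NEW=0, ERR=4072789/32768
(0,5): OLD=135464275/524288 → NEW=255, ERR=1770835/524288
(0,6): OLD=1849500997/8388608 → NEW=255, ERR=-289594043/8388608
(1,0): OLD=6057/128 → NEW=0, ERR=6057/128
(1,1): OLD=134367/1024 → NEW=255, ERR=-126753/1024
(1,2): OLD=2162955/32768 → NEW=0, ERR=2162955/32768
(1,3): OLD=21136975/131072 → NEW=255, ERR=-12286385/131072
(1,4): OLD=1251749421/8388608 → NEW=255, ERR=-887345619/8388608
(1,5): OLD=10675149053/67108864 → NEW=255, ERR=-6437611267/67108864
(1,6): OLD=192687729459/1073741824 → NEW=255, ERR=-81116435661/1073741824
(2,0): OLD=288005/16384 → NEW=0, ERR=288005/16384
(2,1): OLD=29539783/524288 → NEW=0, ERR=29539783/524288
(2,2): OLD=989564309/8388608 → NEW=0, ERR=989564309/8388608
(2,3): OLD=8630774701/67108864 → NEW=255, ERR=-8481985619/67108864
(2,4): OLD=31032461533/536870912 → NEW=0, ERR=31032461533/536870912
(2,5): OLD=3050029458239/17179869184 → NEW=255, ERR=-1330837183681/17179869184
(2,6): OLD=44944081253289/274877906944 → NEW=255, ERR=-25149785017431/274877906944
(3,0): OLD=436690037/8388608 → NEW=0, ERR=436690037/8388608
(3,1): OLD=8428831761/67108864 → NEW=0, ERR=8428831761/67108864
(3,2): OLD=89462501667/536870912 → NEW=255, ERR=-47439580893/536870912
(3,3): OLD=139703708341/2147483648 → NEW=0, ERR=139703708341/2147483648
(3,4): OLD=49505655126133/274877906944 → NEW=255, ERR=-20588211144587/274877906944
(3,5): OLD=256144755061231/2199023255552 → NEW=0, ERR=256144755061231/2199023255552
(3,6): OLD=8744264677740401/35184372088832 → NEW=255, ERR=-227750204911759/35184372088832
Output grid:
  Row 0: ...#.##  (4 black, running=4)
  Row 1: .#.####  (2 black, running=6)
  Row 2: ...#.##  (4 black, running=10)
  Row 3: ..#.#.#  (4 black, running=14)

Answer: 14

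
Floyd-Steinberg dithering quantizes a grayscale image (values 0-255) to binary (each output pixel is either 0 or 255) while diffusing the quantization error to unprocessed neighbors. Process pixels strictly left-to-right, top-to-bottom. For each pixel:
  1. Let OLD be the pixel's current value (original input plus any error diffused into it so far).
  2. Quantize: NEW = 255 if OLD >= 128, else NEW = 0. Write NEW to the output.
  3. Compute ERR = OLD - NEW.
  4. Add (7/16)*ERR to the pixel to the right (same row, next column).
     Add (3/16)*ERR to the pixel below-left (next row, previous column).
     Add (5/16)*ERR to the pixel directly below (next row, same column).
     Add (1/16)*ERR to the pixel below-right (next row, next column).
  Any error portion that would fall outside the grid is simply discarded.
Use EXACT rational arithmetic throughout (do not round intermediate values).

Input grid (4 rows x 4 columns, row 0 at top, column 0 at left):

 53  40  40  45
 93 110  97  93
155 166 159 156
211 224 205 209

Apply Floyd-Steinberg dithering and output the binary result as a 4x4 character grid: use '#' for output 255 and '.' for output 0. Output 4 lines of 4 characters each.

Answer: ....
.#.#
##.#
####

Derivation:
(0,0): OLD=53 → NEW=0, ERR=53
(0,1): OLD=1011/16 → NEW=0, ERR=1011/16
(0,2): OLD=17317/256 → NEW=0, ERR=17317/256
(0,3): OLD=305539/4096 → NEW=0, ERR=305539/4096
(1,0): OLD=31081/256 → NEW=0, ERR=31081/256
(1,1): OLD=407263/2048 → NEW=255, ERR=-114977/2048
(1,2): OLD=7308107/65536 → NEW=0, ERR=7308107/65536
(1,3): OLD=177550589/1048576 → NEW=255, ERR=-89836291/1048576
(2,0): OLD=5977349/32768 → NEW=255, ERR=-2378491/32768
(2,1): OLD=152249479/1048576 → NEW=255, ERR=-115137401/1048576
(2,2): OLD=264735875/2097152 → NEW=0, ERR=264735875/2097152
(2,3): OLD=6423139031/33554432 → NEW=255, ERR=-2133241129/33554432
(3,0): OLD=2814021813/16777216 → NEW=255, ERR=-1464168267/16777216
(3,1): OLD=45805245803/268435456 → NEW=255, ERR=-22645795477/268435456
(3,2): OLD=810705725589/4294967296 → NEW=255, ERR=-284510934891/4294967296
(3,3): OLD=11547698843027/68719476736 → NEW=255, ERR=-5975767724653/68719476736
Row 0: ....
Row 1: .#.#
Row 2: ##.#
Row 3: ####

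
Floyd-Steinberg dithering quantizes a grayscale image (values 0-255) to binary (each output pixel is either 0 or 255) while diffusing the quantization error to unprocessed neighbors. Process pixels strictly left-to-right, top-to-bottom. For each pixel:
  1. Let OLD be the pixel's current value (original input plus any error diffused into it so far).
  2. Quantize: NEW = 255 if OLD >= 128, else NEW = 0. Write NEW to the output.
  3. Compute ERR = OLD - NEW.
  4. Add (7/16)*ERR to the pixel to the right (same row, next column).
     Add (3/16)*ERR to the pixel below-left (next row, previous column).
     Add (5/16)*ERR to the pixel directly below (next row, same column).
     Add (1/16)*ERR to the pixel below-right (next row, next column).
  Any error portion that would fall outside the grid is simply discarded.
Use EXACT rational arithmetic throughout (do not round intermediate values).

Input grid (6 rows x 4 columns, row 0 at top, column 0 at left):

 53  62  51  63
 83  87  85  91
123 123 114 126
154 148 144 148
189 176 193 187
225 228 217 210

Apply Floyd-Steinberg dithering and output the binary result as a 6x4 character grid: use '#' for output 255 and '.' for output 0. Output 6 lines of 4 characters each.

Answer: ....
.#.#
#.#.
#.##
##.#
####

Derivation:
(0,0): OLD=53 → NEW=0, ERR=53
(0,1): OLD=1363/16 → NEW=0, ERR=1363/16
(0,2): OLD=22597/256 → NEW=0, ERR=22597/256
(0,3): OLD=416227/4096 → NEW=0, ERR=416227/4096
(1,0): OLD=29577/256 → NEW=0, ERR=29577/256
(1,1): OLD=376895/2048 → NEW=255, ERR=-145345/2048
(1,2): OLD=6941099/65536 → NEW=0, ERR=6941099/65536
(1,3): OLD=183091101/1048576 → NEW=255, ERR=-84295779/1048576
(2,0): OLD=4777509/32768 → NEW=255, ERR=-3578331/32768
(2,1): OLD=84018023/1048576 → NEW=0, ERR=84018023/1048576
(2,2): OLD=341089091/2097152 → NEW=255, ERR=-193684669/2097152
(2,3): OLD=2251223127/33554432 → NEW=0, ERR=2251223127/33554432
(3,0): OLD=2263212373/16777216 → NEW=255, ERR=-2014977707/16777216
(3,1): OLD=25864507851/268435456 → NEW=0, ERR=25864507851/268435456
(3,2): OLD=751106626357/4294967296 → NEW=255, ERR=-344110034123/4294967296
(3,3): OLD=8805828917235/68719476736 → NEW=255, ERR=-8717637650445/68719476736
(4,0): OLD=728144125937/4294967296 → NEW=255, ERR=-367072534543/4294967296
(4,1): OLD=5023058198227/34359738368 → NEW=255, ERR=-3738675085613/34359738368
(4,2): OLD=112803891290867/1099511627776 → NEW=0, ERR=112803891290867/1099511627776
(4,3): OLD=3293862848570773/17592186044416 → NEW=255, ERR=-1192144592755307/17592186044416
(5,0): OLD=97796131486241/549755813888 → NEW=255, ERR=-42391601055199/549755813888
(5,1): OLD=3063789094685575/17592186044416 → NEW=255, ERR=-1422218346640505/17592186044416
(5,2): OLD=1708069293778075/8796093022208 → NEW=255, ERR=-534934426884965/8796093022208
(5,3): OLD=47464802429725587/281474976710656 → NEW=255, ERR=-24311316631491693/281474976710656
Row 0: ....
Row 1: .#.#
Row 2: #.#.
Row 3: #.##
Row 4: ##.#
Row 5: ####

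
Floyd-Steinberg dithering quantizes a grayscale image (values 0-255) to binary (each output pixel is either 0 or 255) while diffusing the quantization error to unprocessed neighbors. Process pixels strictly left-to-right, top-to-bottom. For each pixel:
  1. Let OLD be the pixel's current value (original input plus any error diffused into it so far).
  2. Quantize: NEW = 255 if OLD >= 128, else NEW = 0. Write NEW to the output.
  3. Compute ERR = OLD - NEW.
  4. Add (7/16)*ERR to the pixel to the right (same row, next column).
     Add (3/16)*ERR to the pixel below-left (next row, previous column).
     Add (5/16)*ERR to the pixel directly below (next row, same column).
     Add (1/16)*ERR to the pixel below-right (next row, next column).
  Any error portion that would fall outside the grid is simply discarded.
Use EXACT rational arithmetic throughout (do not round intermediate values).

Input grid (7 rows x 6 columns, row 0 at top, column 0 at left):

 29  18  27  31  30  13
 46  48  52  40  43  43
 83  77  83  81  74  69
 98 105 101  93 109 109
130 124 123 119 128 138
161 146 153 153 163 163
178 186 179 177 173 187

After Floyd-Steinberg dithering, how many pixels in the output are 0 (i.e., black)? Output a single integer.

Answer: 25

Derivation:
(0,0): OLD=29 → NEW=0, ERR=29
(0,1): OLD=491/16 → NEW=0, ERR=491/16
(0,2): OLD=10349/256 → NEW=0, ERR=10349/256
(0,3): OLD=199419/4096 → NEW=0, ERR=199419/4096
(0,4): OLD=3362013/65536 → NEW=0, ERR=3362013/65536
(0,5): OLD=37165579/1048576 → NEW=0, ERR=37165579/1048576
(1,0): OLD=15569/256 → NEW=0, ERR=15569/256
(1,1): OLD=191671/2048 → NEW=0, ERR=191671/2048
(1,2): OLD=7643139/65536 → NEW=0, ERR=7643139/65536
(1,3): OLD=31033479/262144 → NEW=0, ERR=31033479/262144
(1,4): OLD=2021866741/16777216 → NEW=0, ERR=2021866741/16777216
(1,5): OLD=29529713443/268435456 → NEW=0, ERR=29529713443/268435456
(2,0): OLD=3917517/32768 → NEW=0, ERR=3917517/32768
(2,1): OLD=193168031/1048576 → NEW=255, ERR=-74218849/1048576
(2,2): OLD=1954965405/16777216 → NEW=0, ERR=1954965405/16777216
(2,3): OLD=26690493429/134217728 → NEW=255, ERR=-7535027211/134217728
(2,4): OLD=494453961055/4294967296 → NEW=0, ERR=494453961055/4294967296
(2,5): OLD=11082796583305/68719476736 → NEW=255, ERR=-6440669984375/68719476736
(3,0): OLD=2048313341/16777216 → NEW=0, ERR=2048313341/16777216
(3,1): OLD=22228536633/134217728 → NEW=255, ERR=-11996984007/134217728
(3,2): OLD=89505241147/1073741824 → NEW=0, ERR=89505241147/1073741824
(3,3): OLD=9675286761649/68719476736 → NEW=255, ERR=-7848179806031/68719476736
(3,4): OLD=40642940892305/549755813888 → NEW=0, ERR=40642940892305/549755813888
(3,5): OLD=1048938033306847/8796093022208 → NEW=0, ERR=1048938033306847/8796093022208
(4,0): OLD=325114455859/2147483648 → NEW=255, ERR=-222493874381/2147483648
(4,1): OLD=2542607270935/34359738368 → NEW=0, ERR=2542607270935/34359738368
(4,2): OLD=169791113946901/1099511627776 → NEW=255, ERR=-110584351135979/1099511627776
(4,3): OLD=1027036309139529/17592186044416 → NEW=0, ERR=1027036309139529/17592186044416
(4,4): OLD=54005415895206617/281474976710656 → NEW=255, ERR=-17770703166010663/281474976710656
(4,5): OLD=685741097481009487/4503599627370496 → NEW=255, ERR=-462676807498466993/4503599627370496
(5,0): OLD=78338997898293/549755813888 → NEW=255, ERR=-61848734643147/549755813888
(5,1): OLD=1663724123739269/17592186044416 → NEW=0, ERR=1663724123739269/17592186044416
(5,2): OLD=25123958031082119/140737488355328 → NEW=255, ERR=-10764101499526521/140737488355328
(5,3): OLD=538894523336634301/4503599627370496 → NEW=0, ERR=538894523336634301/4503599627370496
(5,4): OLD=1621360513862769885/9007199254740992 → NEW=255, ERR=-675475296096183075/9007199254740992
(5,5): OLD=13567018007394214465/144115188075855872 → NEW=0, ERR=13567018007394214465/144115188075855872
(6,0): OLD=45197920682811055/281474976710656 → NEW=255, ERR=-26578198378406225/281474976710656
(6,1): OLD=688468910806759811/4503599627370496 → NEW=255, ERR=-459948994172716669/4503599627370496
(6,2): OLD=2499751769835749067/18014398509481984 → NEW=255, ERR=-2093919850082156853/18014398509481984
(6,3): OLD=41706571326494073599/288230376151711744 → NEW=255, ERR=-31792174592192421121/288230376151711744
(6,4): OLD=583091769205111749599/4611686018427387904 → NEW=0, ERR=583091769205111749599/4611686018427387904
(6,5): OLD=19704686481152355435961/73786976294838206464 → NEW=255, ERR=889007525968612787641/73786976294838206464
Output grid:
  Row 0: ......  (6 black, running=6)
  Row 1: ......  (6 black, running=12)
  Row 2: .#.#.#  (3 black, running=15)
  Row 3: .#.#..  (4 black, running=19)
  Row 4: #.#.##  (2 black, running=21)
  Row 5: #.#.#.  (3 black, running=24)
  Row 6: ####.#  (1 black, running=25)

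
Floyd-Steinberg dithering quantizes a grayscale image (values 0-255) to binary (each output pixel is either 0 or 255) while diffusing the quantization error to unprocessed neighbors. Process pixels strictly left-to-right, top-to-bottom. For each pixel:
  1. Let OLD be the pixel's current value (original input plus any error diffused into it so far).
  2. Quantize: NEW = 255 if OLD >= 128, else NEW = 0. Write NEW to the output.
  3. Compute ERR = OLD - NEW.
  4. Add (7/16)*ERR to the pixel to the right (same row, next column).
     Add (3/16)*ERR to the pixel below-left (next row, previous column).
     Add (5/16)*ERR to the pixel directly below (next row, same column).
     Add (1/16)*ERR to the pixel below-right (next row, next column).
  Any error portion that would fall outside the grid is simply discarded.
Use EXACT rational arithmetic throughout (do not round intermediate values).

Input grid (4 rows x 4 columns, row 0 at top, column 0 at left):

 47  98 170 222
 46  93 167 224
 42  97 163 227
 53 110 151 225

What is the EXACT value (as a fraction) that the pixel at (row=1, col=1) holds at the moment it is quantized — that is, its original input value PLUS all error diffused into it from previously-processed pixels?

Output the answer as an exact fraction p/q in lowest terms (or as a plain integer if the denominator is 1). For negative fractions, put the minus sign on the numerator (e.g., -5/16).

Answer: 333933/2048

Derivation:
(0,0): OLD=47 → NEW=0, ERR=47
(0,1): OLD=1897/16 → NEW=0, ERR=1897/16
(0,2): OLD=56799/256 → NEW=255, ERR=-8481/256
(0,3): OLD=849945/4096 → NEW=255, ERR=-194535/4096
(1,0): OLD=21227/256 → NEW=0, ERR=21227/256
(1,1): OLD=333933/2048 → NEW=255, ERR=-188307/2048
Target (1,1): original=93, with diffused error = 333933/2048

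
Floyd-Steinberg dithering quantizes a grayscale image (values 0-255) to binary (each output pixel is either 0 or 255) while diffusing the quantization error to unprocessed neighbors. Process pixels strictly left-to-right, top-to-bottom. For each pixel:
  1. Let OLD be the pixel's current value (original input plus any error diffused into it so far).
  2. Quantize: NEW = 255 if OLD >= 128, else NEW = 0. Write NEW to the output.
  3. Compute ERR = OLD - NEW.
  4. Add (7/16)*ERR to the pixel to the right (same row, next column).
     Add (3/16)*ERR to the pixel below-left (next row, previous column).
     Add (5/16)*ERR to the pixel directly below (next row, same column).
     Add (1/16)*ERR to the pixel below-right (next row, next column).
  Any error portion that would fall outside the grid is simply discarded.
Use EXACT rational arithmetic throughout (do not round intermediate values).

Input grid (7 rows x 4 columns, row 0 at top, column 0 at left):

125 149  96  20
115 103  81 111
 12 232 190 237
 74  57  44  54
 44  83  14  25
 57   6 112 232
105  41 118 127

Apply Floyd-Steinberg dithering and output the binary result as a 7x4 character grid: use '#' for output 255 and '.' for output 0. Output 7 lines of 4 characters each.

Answer: .#..
#.#.
.###
....
.#..
...#
..#.

Derivation:
(0,0): OLD=125 → NEW=0, ERR=125
(0,1): OLD=3259/16 → NEW=255, ERR=-821/16
(0,2): OLD=18829/256 → NEW=0, ERR=18829/256
(0,3): OLD=213723/4096 → NEW=0, ERR=213723/4096
(1,0): OLD=36977/256 → NEW=255, ERR=-28303/256
(1,1): OLD=123287/2048 → NEW=0, ERR=123287/2048
(1,2): OLD=8971747/65536 → NEW=255, ERR=-7739933/65536
(1,3): OLD=84130469/1048576 → NEW=0, ERR=84130469/1048576
(2,0): OLD=-369043/32768 → NEW=0, ERR=-369043/32768
(2,1): OLD=227363583/1048576 → NEW=255, ERR=-40023297/1048576
(2,2): OLD=325478459/2097152 → NEW=255, ERR=-209295301/2097152
(2,3): OLD=7080960111/33554432 → NEW=255, ERR=-1475420049/33554432
(3,0): OLD=1062397213/16777216 → NEW=0, ERR=1062397213/16777216
(3,1): OLD=14323700483/268435456 → NEW=0, ERR=14323700483/268435456
(3,2): OLD=109639426557/4294967296 → NEW=0, ERR=109639426557/4294967296
(3,3): OLD=3105422121835/68719476736 → NEW=0, ERR=3105422121835/68719476736
(4,0): OLD=316941439513/4294967296 → NEW=0, ERR=316941439513/4294967296
(4,1): OLD=4834547325259/34359738368 → NEW=255, ERR=-3927185958581/34359738368
(4,2): OLD=-17833152817557/1099511627776 → NEW=0, ERR=-17833152817557/1099511627776
(4,3): OLD=591474044332893/17592186044416 → NEW=0, ERR=591474044332893/17592186044416
(5,0): OLD=32232181096393/549755813888 → NEW=0, ERR=32232181096393/549755813888
(5,1): OLD=-43908551694305/17592186044416 → NEW=0, ERR=-43908551694305/17592186044416
(5,2): OLD=923590257079187/8796093022208 → NEW=0, ERR=923590257079187/8796093022208
(5,3): OLD=80904497972564363/281474976710656 → NEW=255, ERR=9128378911347083/281474976710656
(6,0): OLD=34580295874958845/281474976710656 → NEW=0, ERR=34580295874958845/281474976710656
(6,1): OLD=528364513112313019/4503599627370496 → NEW=0, ERR=528364513112313019/4503599627370496
(6,2): OLD=14992660344895324205/72057594037927936 → NEW=255, ERR=-3382026134776299475/72057594037927936
(6,3): OLD=141997224534152435771/1152921504606846976 → NEW=0, ERR=141997224534152435771/1152921504606846976
Row 0: .#..
Row 1: #.#.
Row 2: .###
Row 3: ....
Row 4: .#..
Row 5: ...#
Row 6: ..#.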